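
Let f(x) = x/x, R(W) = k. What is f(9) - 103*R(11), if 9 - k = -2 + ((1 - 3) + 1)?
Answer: -1235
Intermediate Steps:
k = 12 (k = 9 - (-2 + ((1 - 3) + 1)) = 9 - (-2 + (-2 + 1)) = 9 - (-2 - 1) = 9 - 1*(-3) = 9 + 3 = 12)
R(W) = 12
f(x) = 1
f(9) - 103*R(11) = 1 - 103*12 = 1 - 1236 = -1235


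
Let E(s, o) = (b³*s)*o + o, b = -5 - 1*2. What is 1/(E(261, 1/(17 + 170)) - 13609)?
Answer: -11/154965 ≈ -7.0984e-5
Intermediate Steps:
b = -7 (b = -5 - 2 = -7)
E(s, o) = o - 343*o*s (E(s, o) = ((-7)³*s)*o + o = (-343*s)*o + o = -343*o*s + o = o - 343*o*s)
1/(E(261, 1/(17 + 170)) - 13609) = 1/((1 - 343*261)/(17 + 170) - 13609) = 1/((1 - 89523)/187 - 13609) = 1/((1/187)*(-89522) - 13609) = 1/(-5266/11 - 13609) = 1/(-154965/11) = -11/154965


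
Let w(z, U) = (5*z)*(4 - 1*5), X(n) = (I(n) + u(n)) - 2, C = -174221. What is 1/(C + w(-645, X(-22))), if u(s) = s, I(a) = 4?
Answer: -1/170996 ≈ -5.8481e-6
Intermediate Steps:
X(n) = 2 + n (X(n) = (4 + n) - 2 = 2 + n)
w(z, U) = -5*z (w(z, U) = (5*z)*(4 - 5) = (5*z)*(-1) = -5*z)
1/(C + w(-645, X(-22))) = 1/(-174221 - 5*(-645)) = 1/(-174221 + 3225) = 1/(-170996) = -1/170996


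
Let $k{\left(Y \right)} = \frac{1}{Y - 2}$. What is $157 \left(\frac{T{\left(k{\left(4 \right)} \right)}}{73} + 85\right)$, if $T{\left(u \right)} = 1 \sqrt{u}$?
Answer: $13345 + \frac{157 \sqrt{2}}{146} \approx 13347.0$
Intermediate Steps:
$k{\left(Y \right)} = \frac{1}{-2 + Y}$
$T{\left(u \right)} = \sqrt{u}$
$157 \left(\frac{T{\left(k{\left(4 \right)} \right)}}{73} + 85\right) = 157 \left(\frac{\sqrt{\frac{1}{-2 + 4}}}{73} + 85\right) = 157 \left(\sqrt{\frac{1}{2}} \cdot \frac{1}{73} + 85\right) = 157 \left(\frac{\sqrt{2}}{2} \cdot \frac{1}{73} + 85\right) = 157 \left(\frac{\sqrt{2}}{146} + 85\right) = 157 \left(85 + \frac{\sqrt{2}}{146}\right) = 13345 + \frac{157 \sqrt{2}}{146}$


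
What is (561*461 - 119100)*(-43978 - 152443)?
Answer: -27404854341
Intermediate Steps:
(561*461 - 119100)*(-43978 - 152443) = (258621 - 119100)*(-196421) = 139521*(-196421) = -27404854341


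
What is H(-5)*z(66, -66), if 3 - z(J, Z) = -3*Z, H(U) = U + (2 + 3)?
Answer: 0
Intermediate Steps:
H(U) = 5 + U (H(U) = U + 5 = 5 + U)
z(J, Z) = 3 + 3*Z (z(J, Z) = 3 - (-3)*Z = 3 + 3*Z)
H(-5)*z(66, -66) = (5 - 5)*(3 + 3*(-66)) = 0*(3 - 198) = 0*(-195) = 0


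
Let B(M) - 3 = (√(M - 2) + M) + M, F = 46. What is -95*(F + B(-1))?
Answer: -4465 - 95*I*√3 ≈ -4465.0 - 164.54*I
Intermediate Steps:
B(M) = 3 + √(-2 + M) + 2*M (B(M) = 3 + ((√(M - 2) + M) + M) = 3 + ((√(-2 + M) + M) + M) = 3 + ((M + √(-2 + M)) + M) = 3 + (√(-2 + M) + 2*M) = 3 + √(-2 + M) + 2*M)
-95*(F + B(-1)) = -95*(46 + (3 + √(-2 - 1) + 2*(-1))) = -95*(46 + (3 + √(-3) - 2)) = -95*(46 + (3 + I*√3 - 2)) = -95*(46 + (1 + I*√3)) = -95*(47 + I*√3) = -4465 - 95*I*√3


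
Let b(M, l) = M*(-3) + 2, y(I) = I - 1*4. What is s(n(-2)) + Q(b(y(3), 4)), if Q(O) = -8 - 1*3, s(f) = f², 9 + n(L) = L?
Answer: 110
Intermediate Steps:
n(L) = -9 + L
y(I) = -4 + I (y(I) = I - 4 = -4 + I)
b(M, l) = 2 - 3*M (b(M, l) = -3*M + 2 = 2 - 3*M)
Q(O) = -11 (Q(O) = -8 - 3 = -11)
s(n(-2)) + Q(b(y(3), 4)) = (-9 - 2)² - 11 = (-11)² - 11 = 121 - 11 = 110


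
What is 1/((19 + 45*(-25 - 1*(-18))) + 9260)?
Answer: 1/8964 ≈ 0.00011156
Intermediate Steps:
1/((19 + 45*(-25 - 1*(-18))) + 9260) = 1/((19 + 45*(-25 + 18)) + 9260) = 1/((19 + 45*(-7)) + 9260) = 1/((19 - 315) + 9260) = 1/(-296 + 9260) = 1/8964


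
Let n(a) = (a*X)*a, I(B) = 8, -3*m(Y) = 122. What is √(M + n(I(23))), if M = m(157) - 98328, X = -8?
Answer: I*√889926/3 ≈ 314.45*I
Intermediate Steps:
m(Y) = -122/3 (m(Y) = -⅓*122 = -122/3)
n(a) = -8*a² (n(a) = (a*(-8))*a = (-8*a)*a = -8*a²)
M = -295106/3 (M = -122/3 - 98328 = -295106/3 ≈ -98369.)
√(M + n(I(23))) = √(-295106/3 - 8*8²) = √(-295106/3 - 8*64) = √(-295106/3 - 512) = √(-296642/3) = I*√889926/3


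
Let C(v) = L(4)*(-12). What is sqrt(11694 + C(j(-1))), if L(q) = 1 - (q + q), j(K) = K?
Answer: sqrt(11778) ≈ 108.53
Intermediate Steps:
L(q) = 1 - 2*q
C(v) = 84 (C(v) = (1 - 2*4)*(-12) = (1 - 8)*(-12) = -7*(-12) = 84)
sqrt(11694 + C(j(-1))) = sqrt(11694 + 84) = sqrt(11778)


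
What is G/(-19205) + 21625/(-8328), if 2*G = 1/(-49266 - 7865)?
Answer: -23726968485211/9137488720440 ≈ -2.5967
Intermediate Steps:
G = -1/114262 (G = 1/(2*(-49266 - 7865)) = (½)/(-57131) = (½)*(-1/57131) = -1/114262 ≈ -8.7518e-6)
G/(-19205) + 21625/(-8328) = -1/114262/(-19205) + 21625/(-8328) = -1/114262*(-1/19205) + 21625*(-1/8328) = 1/2194401710 - 21625/8328 = -23726968485211/9137488720440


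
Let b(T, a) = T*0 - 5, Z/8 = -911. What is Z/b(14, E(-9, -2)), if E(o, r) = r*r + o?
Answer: 7288/5 ≈ 1457.6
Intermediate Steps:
E(o, r) = o + r² (E(o, r) = r² + o = o + r²)
Z = -7288 (Z = 8*(-911) = -7288)
b(T, a) = -5 (b(T, a) = 0 - 5 = -5)
Z/b(14, E(-9, -2)) = -7288/(-5) = -7288*(-⅕) = 7288/5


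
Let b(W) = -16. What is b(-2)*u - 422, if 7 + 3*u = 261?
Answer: -5330/3 ≈ -1776.7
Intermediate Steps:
u = 254/3 (u = -7/3 + (⅓)*261 = -7/3 + 87 = 254/3 ≈ 84.667)
b(-2)*u - 422 = -16*254/3 - 422 = -4064/3 - 422 = -5330/3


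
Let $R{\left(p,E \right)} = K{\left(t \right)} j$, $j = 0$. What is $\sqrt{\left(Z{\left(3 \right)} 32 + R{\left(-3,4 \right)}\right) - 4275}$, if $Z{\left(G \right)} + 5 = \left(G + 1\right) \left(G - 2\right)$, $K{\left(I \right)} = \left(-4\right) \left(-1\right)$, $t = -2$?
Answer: $i \sqrt{4307} \approx 65.628 i$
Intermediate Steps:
$K{\left(I \right)} = 4$
$Z{\left(G \right)} = -5 + \left(1 + G\right) \left(-2 + G\right)$ ($Z{\left(G \right)} = -5 + \left(G + 1\right) \left(G - 2\right) = -5 + \left(1 + G\right) \left(-2 + G\right)$)
$R{\left(p,E \right)} = 0$ ($R{\left(p,E \right)} = 4 \cdot 0 = 0$)
$\sqrt{\left(Z{\left(3 \right)} 32 + R{\left(-3,4 \right)}\right) - 4275} = \sqrt{\left(\left(-7 + 3^{2} - 3\right) 32 + 0\right) - 4275} = \sqrt{\left(\left(-7 + 9 - 3\right) 32 + 0\right) - 4275} = \sqrt{\left(\left(-1\right) 32 + 0\right) - 4275} = \sqrt{\left(-32 + 0\right) - 4275} = \sqrt{-32 - 4275} = \sqrt{-4307} = i \sqrt{4307}$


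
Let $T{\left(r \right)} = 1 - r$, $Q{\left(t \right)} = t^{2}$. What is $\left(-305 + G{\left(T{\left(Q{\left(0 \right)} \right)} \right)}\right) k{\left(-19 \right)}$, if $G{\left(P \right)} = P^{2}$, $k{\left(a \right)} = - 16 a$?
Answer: $-92416$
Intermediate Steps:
$\left(-305 + G{\left(T{\left(Q{\left(0 \right)} \right)} \right)}\right) k{\left(-19 \right)} = \left(-305 + \left(1 - 0^{2}\right)^{2}\right) \left(\left(-16\right) \left(-19\right)\right) = \left(-305 + \left(1 - 0\right)^{2}\right) 304 = \left(-305 + \left(1 + 0\right)^{2}\right) 304 = \left(-305 + 1^{2}\right) 304 = \left(-305 + 1\right) 304 = \left(-304\right) 304 = -92416$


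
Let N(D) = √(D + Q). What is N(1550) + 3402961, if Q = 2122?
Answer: 3402961 + 6*√102 ≈ 3.4030e+6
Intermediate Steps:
N(D) = √(2122 + D) (N(D) = √(D + 2122) = √(2122 + D))
N(1550) + 3402961 = √(2122 + 1550) + 3402961 = √3672 + 3402961 = 6*√102 + 3402961 = 3402961 + 6*√102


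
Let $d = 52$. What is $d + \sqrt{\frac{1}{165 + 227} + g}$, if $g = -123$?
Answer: $52 + \frac{i \sqrt{96430}}{28} \approx 52.0 + 11.09 i$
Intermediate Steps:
$d + \sqrt{\frac{1}{165 + 227} + g} = 52 + \sqrt{\frac{1}{165 + 227} - 123} = 52 + \sqrt{\frac{1}{392} - 123} = 52 + \sqrt{- \frac{48215}{392}} = 52 + \frac{i \sqrt{96430}}{28}$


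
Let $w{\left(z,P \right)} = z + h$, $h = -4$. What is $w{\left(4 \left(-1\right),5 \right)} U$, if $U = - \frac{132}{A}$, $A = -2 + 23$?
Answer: $\frac{352}{7} \approx 50.286$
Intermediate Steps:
$A = 21$
$U = - \frac{44}{7}$ ($U = - \frac{132}{21} = \left(-132\right) \frac{1}{21} = - \frac{44}{7} \approx -6.2857$)
$w{\left(z,P \right)} = -4 + z$ ($w{\left(z,P \right)} = z - 4 = -4 + z$)
$w{\left(4 \left(-1\right),5 \right)} U = \left(-4 + 4 \left(-1\right)\right) \left(- \frac{44}{7}\right) = \left(-4 - 4\right) \left(- \frac{44}{7}\right) = \left(-8\right) \left(- \frac{44}{7}\right) = \frac{352}{7}$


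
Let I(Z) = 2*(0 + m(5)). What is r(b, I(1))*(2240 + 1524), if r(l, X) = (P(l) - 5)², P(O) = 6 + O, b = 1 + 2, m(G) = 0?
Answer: 60224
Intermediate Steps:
I(Z) = 0 (I(Z) = 2*(0 + 0) = 2*0 = 0)
b = 3
r(l, X) = (1 + l)² (r(l, X) = ((6 + l) - 5)² = (1 + l)²)
r(b, I(1))*(2240 + 1524) = (1 + 3)²*(2240 + 1524) = 4²*3764 = 16*3764 = 60224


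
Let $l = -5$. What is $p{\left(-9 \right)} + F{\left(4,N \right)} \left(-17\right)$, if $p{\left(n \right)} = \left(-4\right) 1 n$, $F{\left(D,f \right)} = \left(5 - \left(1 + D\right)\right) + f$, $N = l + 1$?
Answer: $104$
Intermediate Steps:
$N = -4$ ($N = -5 + 1 = -4$)
$F{\left(D,f \right)} = 4 + f - D$ ($F{\left(D,f \right)} = \left(4 - D\right) + f = 4 + f - D$)
$p{\left(n \right)} = - 4 n$
$p{\left(-9 \right)} + F{\left(4,N \right)} \left(-17\right) = \left(-4\right) \left(-9\right) + \left(4 - 4 - 4\right) \left(-17\right) = 36 + \left(4 - 4 - 4\right) \left(-17\right) = 36 - -68 = 36 + 68 = 104$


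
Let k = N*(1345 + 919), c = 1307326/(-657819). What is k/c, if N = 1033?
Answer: -769224594564/653663 ≈ -1.1768e+6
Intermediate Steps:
c = -1307326/657819 (c = 1307326*(-1/657819) = -1307326/657819 ≈ -1.9874)
k = 2338712 (k = 1033*(1345 + 919) = 1033*2264 = 2338712)
k/c = 2338712/(-1307326/657819) = 2338712*(-657819/1307326) = -769224594564/653663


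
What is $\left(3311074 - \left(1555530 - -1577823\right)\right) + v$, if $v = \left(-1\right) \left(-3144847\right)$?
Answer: $3322568$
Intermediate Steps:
$v = 3144847$
$\left(3311074 - \left(1555530 - -1577823\right)\right) + v = \left(3311074 - \left(1555530 - -1577823\right)\right) + 3144847 = \left(3311074 - \left(1555530 + 1577823\right)\right) + 3144847 = \left(3311074 - 3133353\right) + 3144847 = 177721 + 3144847 = 3322568$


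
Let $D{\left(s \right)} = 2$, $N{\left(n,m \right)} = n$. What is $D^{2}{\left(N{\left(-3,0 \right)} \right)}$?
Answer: $4$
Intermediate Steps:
$D^{2}{\left(N{\left(-3,0 \right)} \right)} = 2^{2} = 4$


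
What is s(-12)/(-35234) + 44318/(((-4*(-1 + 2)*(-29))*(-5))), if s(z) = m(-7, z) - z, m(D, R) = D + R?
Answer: -195187044/2554465 ≈ -76.410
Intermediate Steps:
s(z) = -7 (s(z) = (-7 + z) - z = -7)
s(-12)/(-35234) + 44318/(((-4*(-1 + 2)*(-29))*(-5))) = -7/(-35234) + 44318/(((-4*(-1 + 2)*(-29))*(-5))) = -7*(-1/35234) + 44318/(((-4*1*(-29))*(-5))) = 7/35234 + 44318/((-4*(-29)*(-5))) = 7/35234 + 44318/((116*(-5))) = 7/35234 + 44318/(-580) = 7/35234 + 44318*(-1/580) = 7/35234 - 22159/290 = -195187044/2554465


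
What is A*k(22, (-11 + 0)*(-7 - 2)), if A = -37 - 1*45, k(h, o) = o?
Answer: -8118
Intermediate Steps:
A = -82 (A = -37 - 45 = -82)
A*k(22, (-11 + 0)*(-7 - 2)) = -82*(-11 + 0)*(-7 - 2) = -(-902)*(-9) = -82*99 = -8118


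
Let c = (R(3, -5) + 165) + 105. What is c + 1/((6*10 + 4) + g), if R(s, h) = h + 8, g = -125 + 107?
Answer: 12559/46 ≈ 273.02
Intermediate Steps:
g = -18
R(s, h) = 8 + h
c = 273 (c = ((8 - 5) + 165) + 105 = (3 + 165) + 105 = 168 + 105 = 273)
c + 1/((6*10 + 4) + g) = 273 + 1/((6*10 + 4) - 18) = 273 + 1/((60 + 4) - 18) = 273 + 1/(64 - 18) = 273 + 1/46 = 12559/46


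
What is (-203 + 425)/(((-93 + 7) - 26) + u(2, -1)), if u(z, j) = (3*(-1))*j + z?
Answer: -222/107 ≈ -2.0748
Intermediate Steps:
u(z, j) = z - 3*j (u(z, j) = -3*j + z = z - 3*j)
(-203 + 425)/(((-93 + 7) - 26) + u(2, -1)) = (-203 + 425)/(((-93 + 7) - 26) + (2 - 3*(-1))) = 222/((-86 - 26) + (2 + 3)) = 222/(-112 + 5) = 222/(-107) = 222*(-1/107) = -222/107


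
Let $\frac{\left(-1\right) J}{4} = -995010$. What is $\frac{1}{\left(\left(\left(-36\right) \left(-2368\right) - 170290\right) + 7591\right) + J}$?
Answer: $\frac{1}{3902589} \approx 2.5624 \cdot 10^{-7}$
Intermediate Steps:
$J = 3980040$ ($J = \left(-4\right) \left(-995010\right) = 3980040$)
$\frac{1}{\left(\left(\left(-36\right) \left(-2368\right) - 170290\right) + 7591\right) + J} = \frac{1}{\left(\left(\left(-36\right) \left(-2368\right) - 170290\right) + 7591\right) + 3980040} = \frac{1}{\left(\left(85248 - 170290\right) + 7591\right) + 3980040} = \frac{1}{\left(-85042 + 7591\right) + 3980040} = \frac{1}{-77451 + 3980040} = \frac{1}{3902589}$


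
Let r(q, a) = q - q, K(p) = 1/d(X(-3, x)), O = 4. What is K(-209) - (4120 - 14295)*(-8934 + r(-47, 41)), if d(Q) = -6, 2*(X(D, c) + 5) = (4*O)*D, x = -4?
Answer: -545420701/6 ≈ -9.0903e+7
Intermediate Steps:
X(D, c) = -5 + 8*D (X(D, c) = -5 + ((4*4)*D)/2 = -5 + (16*D)/2 = -5 + 8*D)
K(p) = -⅙ (K(p) = 1/(-6) = -⅙)
r(q, a) = 0
K(-209) - (4120 - 14295)*(-8934 + r(-47, 41)) = -⅙ - (4120 - 14295)*(-8934 + 0) = -⅙ - (-10175)*(-8934) = -⅙ - 1*90903450 = -⅙ - 90903450 = -545420701/6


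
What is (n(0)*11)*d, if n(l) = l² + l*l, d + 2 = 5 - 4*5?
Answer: 0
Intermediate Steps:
d = -17 (d = -2 + (5 - 4*5) = -2 + (5 - 20) = -2 - 15 = -17)
n(l) = 2*l² (n(l) = l² + l² = 2*l²)
(n(0)*11)*d = ((2*0²)*11)*(-17) = ((2*0)*11)*(-17) = (0*11)*(-17) = 0*(-17) = 0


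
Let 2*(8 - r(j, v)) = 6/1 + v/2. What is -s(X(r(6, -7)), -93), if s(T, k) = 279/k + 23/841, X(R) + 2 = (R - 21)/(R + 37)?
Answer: 2500/841 ≈ 2.9727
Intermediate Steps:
r(j, v) = 5 - v/4 (r(j, v) = 8 - (6/1 + v/2)/2 = 8 - (6*1 + v*(½))/2 = 8 - (6 + v/2)/2 = 8 + (-3 - v/4) = 5 - v/4)
X(R) = -2 + (-21 + R)/(37 + R) (X(R) = -2 + (R - 21)/(R + 37) = -2 + (-21 + R)/(37 + R))
s(T, k) = 23/841 + 279/k (s(T, k) = 279/k + 23*(1/841) = 279/k + 23/841 = 23/841 + 279/k)
-s(X(r(6, -7)), -93) = -(23/841 + 279/(-93)) = -(23/841 + 279*(-1/93)) = -(23/841 - 3) = -1*(-2500/841) = 2500/841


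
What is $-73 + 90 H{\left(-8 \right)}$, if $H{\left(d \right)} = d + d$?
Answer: $-1513$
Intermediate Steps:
$H{\left(d \right)} = 2 d$
$-73 + 90 H{\left(-8 \right)} = -73 + 90 \cdot 2 \left(-8\right) = -73 + 90 \left(-16\right) = -73 - 1440 = -1513$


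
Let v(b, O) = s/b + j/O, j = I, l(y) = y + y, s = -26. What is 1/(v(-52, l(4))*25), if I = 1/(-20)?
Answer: 32/395 ≈ 0.081013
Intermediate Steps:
I = -1/20 ≈ -0.050000
l(y) = 2*y
j = -1/20 ≈ -0.050000
v(b, O) = -26/b - 1/(20*O)
1/(v(-52, l(4))*25) = 1/((-26/(-52) - 1/(20*(2*4)))*25) = 1/((-26*(-1/52) - 1/20/8)*25) = 1/((½ - 1/20*⅛)*25) = 1/((½ - 1/160)*25) = 1/((79/160)*25) = 1/(395/32) = 32/395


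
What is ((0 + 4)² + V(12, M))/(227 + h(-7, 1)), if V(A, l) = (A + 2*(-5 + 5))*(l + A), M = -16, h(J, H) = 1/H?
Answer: -8/57 ≈ -0.14035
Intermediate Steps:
V(A, l) = A*(A + l) (V(A, l) = (A + 2*0)*(A + l) = (A + 0)*(A + l) = A*(A + l))
((0 + 4)² + V(12, M))/(227 + h(-7, 1)) = ((0 + 4)² + 12*(12 - 16))/(227 + 1/1) = (4² + 12*(-4))/(227 + 1) = (16 - 48)/228 = -32*1/228 = -8/57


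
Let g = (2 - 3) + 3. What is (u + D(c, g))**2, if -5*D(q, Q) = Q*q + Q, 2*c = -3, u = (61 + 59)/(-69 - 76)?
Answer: 8281/21025 ≈ 0.39386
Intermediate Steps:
u = -24/29 (u = 120/(-145) = 120*(-1/145) = -24/29 ≈ -0.82759)
c = -3/2 (c = (1/2)*(-3) = -3/2 ≈ -1.5000)
g = 2 (g = -1 + 3 = 2)
D(q, Q) = -Q/5 - Q*q/5 (D(q, Q) = -(Q*q + Q)/5 = -(Q + Q*q)/5 = -Q/5 - Q*q/5)
(u + D(c, g))**2 = (-24/29 - 1/5*2*(1 - 3/2))**2 = (-24/29 - 1/5*2*(-1/2))**2 = (-24/29 + 1/5)**2 = (-91/145)**2 = 8281/21025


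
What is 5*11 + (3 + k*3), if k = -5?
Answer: 43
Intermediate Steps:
5*11 + (3 + k*3) = 5*11 + (3 - 5*3) = 55 + (3 - 15) = 55 - 12 = 43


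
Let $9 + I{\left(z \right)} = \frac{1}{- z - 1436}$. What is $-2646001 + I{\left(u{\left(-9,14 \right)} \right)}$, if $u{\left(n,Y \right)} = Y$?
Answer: $- \frac{3836714501}{1450} \approx -2.646 \cdot 10^{6}$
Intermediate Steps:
$I{\left(z \right)} = -9 + \frac{1}{-1436 - z}$ ($I{\left(z \right)} = -9 + \frac{1}{- z - 1436} = -9 + \frac{1}{-1436 - z}$)
$-2646001 + I{\left(u{\left(-9,14 \right)} \right)} = -2646001 + \frac{-12925 - 126}{1436 + 14} = -2646001 + \frac{-12925 - 126}{1450} = -2646001 + \frac{1}{1450} \left(-13051\right) = -2646001 - \frac{13051}{1450} = - \frac{3836714501}{1450}$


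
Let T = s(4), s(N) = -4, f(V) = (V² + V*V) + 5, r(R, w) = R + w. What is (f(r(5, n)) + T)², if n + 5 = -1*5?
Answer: 2601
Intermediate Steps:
n = -10 (n = -5 - 1*5 = -5 - 5 = -10)
f(V) = 5 + 2*V² (f(V) = (V² + V²) + 5 = 2*V² + 5 = 5 + 2*V²)
T = -4
(f(r(5, n)) + T)² = ((5 + 2*(5 - 10)²) - 4)² = ((5 + 2*(-5)²) - 4)² = ((5 + 2*25) - 4)² = ((5 + 50) - 4)² = (55 - 4)² = 51² = 2601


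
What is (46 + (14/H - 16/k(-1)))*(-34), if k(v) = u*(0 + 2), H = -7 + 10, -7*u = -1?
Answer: 544/3 ≈ 181.33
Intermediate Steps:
u = ⅐ (u = -⅐*(-1) = ⅐ ≈ 0.14286)
H = 3
k(v) = 2/7 (k(v) = (0 + 2)/7 = (⅐)*2 = 2/7)
(46 + (14/H - 16/k(-1)))*(-34) = (46 + (14/3 - 16/2/7))*(-34) = (46 + (14*(⅓) - 16*7/2))*(-34) = (46 + (14/3 - 56))*(-34) = (46 - 154/3)*(-34) = -16/3*(-34) = 544/3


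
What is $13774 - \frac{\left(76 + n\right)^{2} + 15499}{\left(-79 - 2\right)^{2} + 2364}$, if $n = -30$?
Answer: $\frac{24583067}{1785} \approx 13772.0$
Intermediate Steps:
$13774 - \frac{\left(76 + n\right)^{2} + 15499}{\left(-79 - 2\right)^{2} + 2364} = 13774 - \frac{\left(76 - 30\right)^{2} + 15499}{\left(-79 - 2\right)^{2} + 2364} = 13774 - \frac{46^{2} + 15499}{\left(-81\right)^{2} + 2364} = 13774 - \frac{2116 + 15499}{6561 + 2364} = 13774 - \frac{17615}{8925} = 13774 - 17615 \cdot \frac{1}{8925} = 13774 - \frac{3523}{1785} = \frac{24583067}{1785}$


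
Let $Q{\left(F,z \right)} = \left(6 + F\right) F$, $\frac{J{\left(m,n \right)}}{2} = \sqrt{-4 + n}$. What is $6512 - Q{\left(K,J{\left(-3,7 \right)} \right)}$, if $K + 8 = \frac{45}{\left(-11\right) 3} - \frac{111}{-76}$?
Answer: $\frac{4540699015}{698896} \approx 6497.0$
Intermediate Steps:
$J{\left(m,n \right)} = 2 \sqrt{-4 + n}$
$K = - \frac{6607}{836}$ ($K = -8 + \left(\frac{45}{\left(-11\right) 3} - \frac{111}{-76}\right) = -8 + \left(\frac{45}{-33} - - \frac{111}{76}\right) = -8 + \left(45 \left(- \frac{1}{33}\right) + \frac{111}{76}\right) = -8 + \left(- \frac{15}{11} + \frac{111}{76}\right) = -8 + \frac{81}{836} = - \frac{6607}{836} \approx -7.9031$)
$Q{\left(F,z \right)} = F \left(6 + F\right)$
$6512 - Q{\left(K,J{\left(-3,7 \right)} \right)} = 6512 - - \frac{6607 \left(6 - \frac{6607}{836}\right)}{836} = 6512 - \left(- \frac{6607}{836}\right) \left(- \frac{1591}{836}\right) = 6512 - \frac{10511737}{698896} = \frac{4540699015}{698896}$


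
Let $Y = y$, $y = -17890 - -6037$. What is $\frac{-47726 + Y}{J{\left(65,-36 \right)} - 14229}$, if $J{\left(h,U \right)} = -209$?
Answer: $\frac{59579}{14438} \approx 4.1265$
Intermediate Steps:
$y = -11853$ ($y = -17890 + 6037 = -11853$)
$Y = -11853$
$\frac{-47726 + Y}{J{\left(65,-36 \right)} - 14229} = \frac{-47726 - 11853}{-209 - 14229} = - \frac{59579}{-14438} = \left(-59579\right) \left(- \frac{1}{14438}\right) = \frac{59579}{14438}$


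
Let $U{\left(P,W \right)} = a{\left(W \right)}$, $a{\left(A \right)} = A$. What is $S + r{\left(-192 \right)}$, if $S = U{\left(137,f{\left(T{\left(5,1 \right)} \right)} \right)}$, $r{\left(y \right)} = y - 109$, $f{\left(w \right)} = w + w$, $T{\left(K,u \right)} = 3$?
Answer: $-295$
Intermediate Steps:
$f{\left(w \right)} = 2 w$
$U{\left(P,W \right)} = W$
$r{\left(y \right)} = -109 + y$ ($r{\left(y \right)} = y - 109 = -109 + y$)
$S = 6$ ($S = 2 \cdot 3 = 6$)
$S + r{\left(-192 \right)} = 6 - 301 = -295$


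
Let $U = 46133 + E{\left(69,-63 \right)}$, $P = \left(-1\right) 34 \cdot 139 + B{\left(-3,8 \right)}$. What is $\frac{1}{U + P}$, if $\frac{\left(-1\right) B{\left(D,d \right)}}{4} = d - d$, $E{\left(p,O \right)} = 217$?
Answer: $\frac{1}{41624} \approx 2.4025 \cdot 10^{-5}$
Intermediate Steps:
$B{\left(D,d \right)} = 0$ ($B{\left(D,d \right)} = - 4 \left(d - d\right) = \left(-4\right) 0 = 0$)
$P = -4726$ ($P = \left(-1\right) 34 \cdot 139 + 0 = \left(-34\right) 139 + 0 = -4726 + 0 = -4726$)
$U = 46350$ ($U = 46133 + 217 = 46350$)
$\frac{1}{U + P} = \frac{1}{46350 - 4726} = \frac{1}{41624}$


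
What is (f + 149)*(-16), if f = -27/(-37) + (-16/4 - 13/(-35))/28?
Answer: -21698004/9065 ≈ -2393.6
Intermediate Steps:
f = 21761/36260 (f = -27*(-1/37) + (-16*1/4 - 13*(-1/35))*(1/28) = 27/37 + (-4 + 13/35)*(1/28) = 27/37 - 127/35*1/28 = 27/37 - 127/980 = 21761/36260 ≈ 0.60014)
(f + 149)*(-16) = (21761/36260 + 149)*(-16) = (5424501/36260)*(-16) = -21698004/9065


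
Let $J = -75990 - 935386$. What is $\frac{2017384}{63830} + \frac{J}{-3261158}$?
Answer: $\frac{1660891025188}{52039928785} \approx 31.916$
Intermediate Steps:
$J = -1011376$ ($J = -75990 - 935386 = -1011376$)
$\frac{2017384}{63830} + \frac{J}{-3261158} = \frac{2017384}{63830} - \frac{1011376}{-3261158} = 2017384 \cdot \frac{1}{63830} - - \frac{505688}{1630579} = \frac{1008692}{31915} + \frac{505688}{1630579} = \frac{1660891025188}{52039928785}$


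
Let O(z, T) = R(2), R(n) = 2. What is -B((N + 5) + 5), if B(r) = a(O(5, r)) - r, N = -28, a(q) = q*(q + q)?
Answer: -26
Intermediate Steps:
O(z, T) = 2
a(q) = 2*q² (a(q) = q*(2*q) = 2*q²)
B(r) = 8 - r (B(r) = 2*2² - r = 2*4 - r = 8 - r)
-B((N + 5) + 5) = -(8 - ((-28 + 5) + 5)) = -(8 - (-23 + 5)) = -(8 - 1*(-18)) = -(8 + 18) = -1*26 = -26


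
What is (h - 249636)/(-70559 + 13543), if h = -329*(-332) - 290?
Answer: 70349/28508 ≈ 2.4677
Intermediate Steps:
h = 108938 (h = 109228 - 290 = 108938)
(h - 249636)/(-70559 + 13543) = (108938 - 249636)/(-70559 + 13543) = -140698/(-57016) = -140698*(-1/57016) = 70349/28508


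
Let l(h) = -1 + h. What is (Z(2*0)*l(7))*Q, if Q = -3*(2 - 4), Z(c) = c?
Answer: 0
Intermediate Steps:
Q = 6 (Q = -3*(-2) = 6)
(Z(2*0)*l(7))*Q = ((2*0)*(-1 + 7))*6 = (0*6)*6 = 0*6 = 0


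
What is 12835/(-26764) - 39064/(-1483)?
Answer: 1026474591/39691012 ≈ 25.862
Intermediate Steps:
12835/(-26764) - 39064/(-1483) = 12835*(-1/26764) - 39064*(-1/1483) = -12835/26764 + 39064/1483 = 1026474591/39691012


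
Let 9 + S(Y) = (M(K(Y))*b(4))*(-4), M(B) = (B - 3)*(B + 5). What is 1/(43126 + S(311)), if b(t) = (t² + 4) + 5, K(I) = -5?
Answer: 1/43117 ≈ 2.3193e-5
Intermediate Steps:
b(t) = 9 + t² (b(t) = (4 + t²) + 5 = 9 + t²)
M(B) = (-3 + B)*(5 + B)
S(Y) = -9 (S(Y) = -9 + ((-15 + (-5)² + 2*(-5))*(9 + 4²))*(-4) = -9 + ((-15 + 25 - 10)*(9 + 16))*(-4) = -9 + (0*25)*(-4) = -9 + 0*(-4) = -9 + 0 = -9)
1/(43126 + S(311)) = 1/(43126 - 9) = 1/43117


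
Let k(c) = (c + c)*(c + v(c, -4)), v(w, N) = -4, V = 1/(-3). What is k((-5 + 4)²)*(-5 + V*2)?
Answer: 34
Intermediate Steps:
V = -⅓ ≈ -0.33333
k(c) = 2*c*(-4 + c) (k(c) = (c + c)*(c - 4) = (2*c)*(-4 + c) = 2*c*(-4 + c))
k((-5 + 4)²)*(-5 + V*2) = (2*(-5 + 4)²*(-4 + (-5 + 4)²))*(-5 - ⅓*2) = (2*(-1)²*(-4 + (-1)²))*(-5 - ⅔) = (2*1*(-4 + 1))*(-17/3) = (2*1*(-3))*(-17/3) = -6*(-17/3) = 34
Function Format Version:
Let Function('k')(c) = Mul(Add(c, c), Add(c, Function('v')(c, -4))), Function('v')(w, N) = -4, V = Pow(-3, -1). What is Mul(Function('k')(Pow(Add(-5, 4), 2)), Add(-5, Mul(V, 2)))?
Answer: 34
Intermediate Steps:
V = Rational(-1, 3) ≈ -0.33333
Function('k')(c) = Mul(2, c, Add(-4, c)) (Function('k')(c) = Mul(Add(c, c), Add(c, -4)) = Mul(Mul(2, c), Add(-4, c)) = Mul(2, c, Add(-4, c)))
Mul(Function('k')(Pow(Add(-5, 4), 2)), Add(-5, Mul(V, 2))) = Mul(Mul(2, Pow(Add(-5, 4), 2), Add(-4, Pow(Add(-5, 4), 2))), Add(-5, Mul(Rational(-1, 3), 2))) = Mul(Mul(2, Pow(-1, 2), Add(-4, Pow(-1, 2))), Add(-5, Rational(-2, 3))) = Mul(Mul(2, 1, Add(-4, 1)), Rational(-17, 3)) = Mul(Mul(2, 1, -3), Rational(-17, 3)) = Mul(-6, Rational(-17, 3)) = 34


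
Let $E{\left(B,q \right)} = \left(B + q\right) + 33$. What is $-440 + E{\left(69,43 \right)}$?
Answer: $-295$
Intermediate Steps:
$E{\left(B,q \right)} = 33 + B + q$
$-440 + E{\left(69,43 \right)} = -440 + \left(33 + 69 + 43\right) = -440 + 145 = -295$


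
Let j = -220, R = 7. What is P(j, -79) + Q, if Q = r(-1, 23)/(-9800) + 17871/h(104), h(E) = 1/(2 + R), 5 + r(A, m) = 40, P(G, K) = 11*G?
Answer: 44357319/280 ≈ 1.5842e+5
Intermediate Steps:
r(A, m) = 35 (r(A, m) = -5 + 40 = 35)
h(E) = 1/9 (h(E) = 1/(2 + 7) = 1/9)
Q = 45034919/280 (Q = 35/(-9800) + 17871/(1/9) = 35*(-1/9800) + 17871*9 = -1/280 + 160839 = 45034919/280 ≈ 1.6084e+5)
P(j, -79) + Q = 11*(-220) + 45034919/280 = -2420 + 45034919/280 = 44357319/280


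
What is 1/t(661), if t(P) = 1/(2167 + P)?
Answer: 2828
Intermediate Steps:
1/t(661) = 1/(1/(2167 + 661)) = 1/(1/2828) = 2828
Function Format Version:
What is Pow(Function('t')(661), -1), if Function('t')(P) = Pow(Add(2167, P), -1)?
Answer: 2828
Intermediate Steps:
Pow(Function('t')(661), -1) = Pow(Pow(Add(2167, 661), -1), -1) = Pow(Pow(2828, -1), -1) = Pow(Rational(1, 2828), -1) = 2828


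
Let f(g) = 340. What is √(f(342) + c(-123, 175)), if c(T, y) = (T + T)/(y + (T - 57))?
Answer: √9730/5 ≈ 19.728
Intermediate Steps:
c(T, y) = 2*T/(-57 + T + y) (c(T, y) = (2*T)/(y + (-57 + T)) = (2*T)/(-57 + T + y) = 2*T/(-57 + T + y))
√(f(342) + c(-123, 175)) = √(340 + 2*(-123)/(-57 - 123 + 175)) = √(340 + 2*(-123)/(-5)) = √(340 + 2*(-123)*(-⅕)) = √(340 + 246/5) = √(1946/5) = √9730/5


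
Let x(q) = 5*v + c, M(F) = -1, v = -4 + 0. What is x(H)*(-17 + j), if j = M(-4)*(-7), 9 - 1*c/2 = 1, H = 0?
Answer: 40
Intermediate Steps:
v = -4
c = 16 (c = 18 - 2*1 = 18 - 2 = 16)
x(q) = -4 (x(q) = 5*(-4) + 16 = -20 + 16 = -4)
j = 7 (j = -1*(-7) = 7)
x(H)*(-17 + j) = -4*(-17 + 7) = -4*(-10) = 40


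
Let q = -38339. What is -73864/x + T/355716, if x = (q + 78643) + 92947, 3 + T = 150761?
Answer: -1030992061/7899918786 ≈ -0.13051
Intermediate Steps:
T = 150758 (T = -3 + 150761 = 150758)
x = 133251 (x = (-38339 + 78643) + 92947 = 40304 + 92947 = 133251)
-73864/x + T/355716 = -73864/133251 + 150758/355716 = -73864*1/133251 + 150758*(1/355716) = -73864/133251 + 75379/177858 = -1030992061/7899918786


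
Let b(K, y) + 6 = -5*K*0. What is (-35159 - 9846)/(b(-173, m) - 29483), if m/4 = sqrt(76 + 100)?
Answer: 45005/29489 ≈ 1.5262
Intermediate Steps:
m = 16*sqrt(11) (m = 4*sqrt(76 + 100) = 4*sqrt(176) = 4*(4*sqrt(11)) = 16*sqrt(11) ≈ 53.066)
b(K, y) = -6 (b(K, y) = -6 - 5*K*0 = -6 + 0 = -6)
(-35159 - 9846)/(b(-173, m) - 29483) = (-35159 - 9846)/(-6 - 29483) = -45005/(-29489) = -45005*(-1/29489) = 45005/29489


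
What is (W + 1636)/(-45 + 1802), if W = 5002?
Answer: 6638/1757 ≈ 3.7780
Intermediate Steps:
(W + 1636)/(-45 + 1802) = (5002 + 1636)/(-45 + 1802) = 6638/1757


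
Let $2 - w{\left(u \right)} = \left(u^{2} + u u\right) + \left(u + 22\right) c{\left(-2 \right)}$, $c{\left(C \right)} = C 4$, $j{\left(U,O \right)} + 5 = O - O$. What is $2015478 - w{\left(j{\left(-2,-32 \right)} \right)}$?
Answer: $2015390$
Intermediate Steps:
$j{\left(U,O \right)} = -5$ ($j{\left(U,O \right)} = -5 + \left(O - O\right) = -5 + 0 = -5$)
$c{\left(C \right)} = 4 C$
$w{\left(u \right)} = 178 - 2 u^{2} + 8 u$ ($w{\left(u \right)} = 2 - \left(\left(u^{2} + u u\right) + \left(u + 22\right) 4 \left(-2\right)\right) = 2 - \left(\left(u^{2} + u^{2}\right) + \left(22 + u\right) \left(-8\right)\right) = 2 - \left(2 u^{2} - \left(176 + 8 u\right)\right) = 2 - \left(-176 - 8 u + 2 u^{2}\right) = 2 + \left(176 - 2 u^{2} + 8 u\right) = 178 - 2 u^{2} + 8 u$)
$2015478 - w{\left(j{\left(-2,-32 \right)} \right)} = 2015478 - \left(178 - 2 \left(-5\right)^{2} + 8 \left(-5\right)\right) = 2015478 - \left(178 - 50 - 40\right) = 2015478 - 88 = 2015390$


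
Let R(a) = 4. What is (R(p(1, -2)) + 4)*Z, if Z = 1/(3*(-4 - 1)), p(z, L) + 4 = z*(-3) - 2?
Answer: -8/15 ≈ -0.53333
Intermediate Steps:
p(z, L) = -6 - 3*z (p(z, L) = -4 + (z*(-3) - 2) = -4 + (-3*z - 2) = -4 + (-2 - 3*z) = -6 - 3*z)
Z = -1/15 (Z = 1/(3*(-5)) = 1/(-15) = -1/15 ≈ -0.066667)
(R(p(1, -2)) + 4)*Z = (4 + 4)*(-1/15) = 8*(-1/15) = -8/15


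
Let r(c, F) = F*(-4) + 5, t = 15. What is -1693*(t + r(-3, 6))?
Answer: 6772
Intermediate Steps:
r(c, F) = 5 - 4*F (r(c, F) = -4*F + 5 = 5 - 4*F)
-1693*(t + r(-3, 6)) = -1693*(15 + (5 - 4*6)) = -1693*(15 + (5 - 24)) = -1693*(15 - 19) = -1693*(-4) = 6772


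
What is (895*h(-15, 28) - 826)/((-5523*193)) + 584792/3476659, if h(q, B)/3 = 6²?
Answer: 290170461082/3705906417801 ≈ 0.078299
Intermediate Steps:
h(q, B) = 108 (h(q, B) = 3*6² = 3*36 = 108)
(895*h(-15, 28) - 826)/((-5523*193)) + 584792/3476659 = (895*108 - 826)/((-5523*193)) + 584792/3476659 = (96660 - 826)/(-1065939) + 584792*(1/3476659) = 95834*(-1/1065939) + 584792/3476659 = -95834/1065939 + 584792/3476659 = 290170461082/3705906417801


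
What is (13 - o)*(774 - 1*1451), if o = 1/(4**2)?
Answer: -140139/16 ≈ -8758.7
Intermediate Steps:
o = 1/16 ≈ 0.062500
(13 - o)*(774 - 1*1451) = (13 - 1*1/16)*(774 - 1*1451) = (13 - 1/16)*(774 - 1451) = (207/16)*(-677) = -140139/16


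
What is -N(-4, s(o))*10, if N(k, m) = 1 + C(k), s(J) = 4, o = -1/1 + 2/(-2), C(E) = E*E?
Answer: -170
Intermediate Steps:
C(E) = E²
o = -2 (o = -1*1 + 2*(-½) = -1 - 1 = -2)
N(k, m) = 1 + k²
-N(-4, s(o))*10 = -(1 + (-4)²)*10 = -(1 + 16)*10 = -17*10 = -1*170 = -170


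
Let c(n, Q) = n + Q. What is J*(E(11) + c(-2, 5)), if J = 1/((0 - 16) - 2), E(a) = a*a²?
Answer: -667/9 ≈ -74.111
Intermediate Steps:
E(a) = a³
J = -1/18 (J = 1/(-16 - 2) = 1/(-18) = -1/18 ≈ -0.055556)
c(n, Q) = Q + n
J*(E(11) + c(-2, 5)) = -(11³ + (5 - 2))/18 = -(1331 + 3)/18 = -1/18*1334 = -667/9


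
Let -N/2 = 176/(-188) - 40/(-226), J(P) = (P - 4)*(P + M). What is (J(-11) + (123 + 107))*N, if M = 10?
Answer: 1975680/5311 ≈ 372.00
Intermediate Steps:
J(P) = (-4 + P)*(10 + P) (J(P) = (P - 4)*(P + 10) = (-4 + P)*(10 + P))
N = 8064/5311 (N = -2*(176/(-188) - 40/(-226)) = -2*(176*(-1/188) - 40*(-1/226)) = -2*(-44/47 + 20/113) = -2*(-4032/5311) = 8064/5311 ≈ 1.5184)
(J(-11) + (123 + 107))*N = ((-40 + (-11)**2 + 6*(-11)) + (123 + 107))*(8064/5311) = ((-40 + 121 - 66) + 230)*(8064/5311) = (15 + 230)*(8064/5311) = 245*(8064/5311) = 1975680/5311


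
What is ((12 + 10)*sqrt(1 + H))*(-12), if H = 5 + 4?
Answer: -264*sqrt(10) ≈ -834.84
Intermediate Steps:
H = 9
((12 + 10)*sqrt(1 + H))*(-12) = ((12 + 10)*sqrt(1 + 9))*(-12) = (22*sqrt(10))*(-12) = -264*sqrt(10)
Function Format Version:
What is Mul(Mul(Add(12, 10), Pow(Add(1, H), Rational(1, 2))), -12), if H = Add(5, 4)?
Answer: Mul(-264, Pow(10, Rational(1, 2))) ≈ -834.84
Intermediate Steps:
H = 9
Mul(Mul(Add(12, 10), Pow(Add(1, H), Rational(1, 2))), -12) = Mul(Mul(Add(12, 10), Pow(Add(1, 9), Rational(1, 2))), -12) = Mul(Mul(22, Pow(10, Rational(1, 2))), -12) = Mul(-264, Pow(10, Rational(1, 2)))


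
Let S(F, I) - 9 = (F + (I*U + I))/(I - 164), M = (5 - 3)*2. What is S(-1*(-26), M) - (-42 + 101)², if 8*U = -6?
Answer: -555547/160 ≈ -3472.2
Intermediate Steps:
U = -¾ (U = (⅛)*(-6) = -¾ ≈ -0.75000)
M = 4 (M = 2*2 = 4)
S(F, I) = 9 + (F + I/4)/(-164 + I) (S(F, I) = 9 + (F + (I*(-¾) + I))/(I - 164) = 9 + (F + (-3*I/4 + I))/(-164 + I) = 9 + (F + I/4)/(-164 + I))
S(-1*(-26), M) - (-42 + 101)² = (-1476 - 1*(-26) + (37/4)*4)/(-164 + 4) - (-42 + 101)² = (-1476 + 26 + 37)/(-160) - 1*59² = -1/160*(-1413) - 1*3481 = 1413/160 - 3481 = -555547/160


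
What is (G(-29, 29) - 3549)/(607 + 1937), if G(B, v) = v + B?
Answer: -1183/848 ≈ -1.3950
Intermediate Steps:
G(B, v) = B + v
(G(-29, 29) - 3549)/(607 + 1937) = ((-29 + 29) - 3549)/(607 + 1937) = (0 - 3549)/2544 = -3549*1/2544 = -1183/848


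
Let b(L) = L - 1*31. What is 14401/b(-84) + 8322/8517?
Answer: -40565429/326485 ≈ -124.25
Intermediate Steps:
b(L) = -31 + L (b(L) = L - 31 = -31 + L)
14401/b(-84) + 8322/8517 = 14401/(-31 - 84) + 8322/8517 = 14401/(-115) + 8322*(1/8517) = 14401*(-1/115) + 2774/2839 = -14401/115 + 2774/2839 = -40565429/326485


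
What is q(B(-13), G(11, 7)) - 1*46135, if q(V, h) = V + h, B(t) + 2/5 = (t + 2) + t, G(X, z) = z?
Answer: -230762/5 ≈ -46152.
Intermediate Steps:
B(t) = 8/5 + 2*t (B(t) = -⅖ + ((t + 2) + t) = -⅖ + ((2 + t) + t) = -⅖ + (2 + 2*t) = 8/5 + 2*t)
q(B(-13), G(11, 7)) - 1*46135 = ((8/5 + 2*(-13)) + 7) - 1*46135 = ((8/5 - 26) + 7) - 46135 = (-122/5 + 7) - 46135 = -87/5 - 46135 = -230762/5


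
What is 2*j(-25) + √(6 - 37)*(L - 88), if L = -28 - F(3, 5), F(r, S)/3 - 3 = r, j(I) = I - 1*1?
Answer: -52 - 134*I*√31 ≈ -52.0 - 746.08*I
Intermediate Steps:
j(I) = -1 + I (j(I) = I - 1 = -1 + I)
F(r, S) = 9 + 3*r
L = -46 (L = -28 - (9 + 3*3) = -28 - (9 + 9) = -28 - 1*18 = -28 - 18 = -46)
2*j(-25) + √(6 - 37)*(L - 88) = 2*(-1 - 25) + √(6 - 37)*(-46 - 88) = 2*(-26) + √(-31)*(-134) = -52 + (I*√31)*(-134) = -52 - 134*I*√31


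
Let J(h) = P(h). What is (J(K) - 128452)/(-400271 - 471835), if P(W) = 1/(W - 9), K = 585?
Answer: 73988351/502333056 ≈ 0.14729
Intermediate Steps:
P(W) = 1/(-9 + W)
J(h) = 1/(-9 + h)
(J(K) - 128452)/(-400271 - 471835) = (1/(-9 + 585) - 128452)/(-400271 - 471835) = (1/576 - 128452)/(-872106) = (1/576 - 128452)*(-1/872106) = -73988351/576*(-1/872106) = 73988351/502333056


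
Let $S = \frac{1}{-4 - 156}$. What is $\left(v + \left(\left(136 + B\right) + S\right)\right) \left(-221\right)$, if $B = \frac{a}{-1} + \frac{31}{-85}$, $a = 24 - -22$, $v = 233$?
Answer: $- \frac{11408163}{160} \approx -71301.0$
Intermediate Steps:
$S = - \frac{1}{160}$ ($S = \frac{1}{-160} = - \frac{1}{160} \approx -0.00625$)
$a = 46$ ($a = 24 + 22 = 46$)
$B = - \frac{3941}{85}$ ($B = \frac{46}{-1} + \frac{31}{-85} = 46 \left(-1\right) + 31 \left(- \frac{1}{85}\right) = -46 - \frac{31}{85} = - \frac{3941}{85} \approx -46.365$)
$\left(v + \left(\left(136 + B\right) + S\right)\right) \left(-221\right) = \left(233 + \left(\left(136 - \frac{3941}{85}\right) - \frac{1}{160}\right)\right) \left(-221\right) = \left(233 + \left(\frac{7619}{85} - \frac{1}{160}\right)\right) \left(-221\right) = \left(233 + \frac{243791}{2720}\right) \left(-221\right) = \frac{877551}{2720} \left(-221\right) = - \frac{11408163}{160}$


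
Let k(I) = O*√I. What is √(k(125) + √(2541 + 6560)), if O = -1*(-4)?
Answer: √(√9101 + 20*√5) ≈ 11.837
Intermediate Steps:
O = 4
k(I) = 4*√I
√(k(125) + √(2541 + 6560)) = √(4*√125 + √(2541 + 6560)) = √(4*(5*√5) + √9101) = √(20*√5 + √9101) = √(√9101 + 20*√5)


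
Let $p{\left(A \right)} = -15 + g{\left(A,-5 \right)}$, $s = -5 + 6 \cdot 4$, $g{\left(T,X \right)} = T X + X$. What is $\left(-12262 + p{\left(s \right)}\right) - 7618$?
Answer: $-19995$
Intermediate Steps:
$g{\left(T,X \right)} = X + T X$
$s = 19$ ($s = -5 + 24 = 19$)
$p{\left(A \right)} = -20 - 5 A$ ($p{\left(A \right)} = -15 - 5 \left(1 + A\right) = -15 - \left(5 + 5 A\right) = -20 - 5 A$)
$\left(-12262 + p{\left(s \right)}\right) - 7618 = \left(-12262 - 115\right) - 7618 = -12377 - 7618 = -19995$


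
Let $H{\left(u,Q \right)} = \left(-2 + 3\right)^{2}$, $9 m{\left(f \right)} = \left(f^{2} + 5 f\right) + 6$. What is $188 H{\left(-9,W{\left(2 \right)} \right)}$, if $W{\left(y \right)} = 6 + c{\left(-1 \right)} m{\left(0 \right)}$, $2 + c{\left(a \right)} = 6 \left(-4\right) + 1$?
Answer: $188$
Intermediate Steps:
$c{\left(a \right)} = -25$ ($c{\left(a \right)} = -2 + \left(6 \left(-4\right) + 1\right) = -2 + \left(-24 + 1\right) = -2 - 23 = -25$)
$m{\left(f \right)} = \frac{2}{3} + \frac{f^{2}}{9} + \frac{5 f}{9}$ ($m{\left(f \right)} = \frac{\left(f^{2} + 5 f\right) + 6}{9} = \frac{6 + f^{2} + 5 f}{9} = \frac{2}{3} + \frac{f^{2}}{9} + \frac{5 f}{9}$)
$W{\left(y \right)} = - \frac{32}{3}$ ($W{\left(y \right)} = 6 - 25 \left(\frac{2}{3} + \frac{0^{2}}{9} + \frac{5}{9} \cdot 0\right) = 6 - 25 \left(\frac{2}{3} + \frac{1}{9} \cdot 0 + 0\right) = 6 - 25 \left(\frac{2}{3} + 0 + 0\right) = 6 - \frac{50}{3} = - \frac{32}{3}$)
$H{\left(u,Q \right)} = 1$ ($H{\left(u,Q \right)} = 1^{2} = 1$)
$188 H{\left(-9,W{\left(2 \right)} \right)} = 188 \cdot 1 = 188$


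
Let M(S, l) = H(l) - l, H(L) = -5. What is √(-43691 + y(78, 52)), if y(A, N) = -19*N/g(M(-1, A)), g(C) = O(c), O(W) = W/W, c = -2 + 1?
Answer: I*√44679 ≈ 211.37*I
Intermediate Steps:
c = -1
O(W) = 1
M(S, l) = -5 - l
g(C) = 1
y(A, N) = -19*N (y(A, N) = -19*N/1 = -19*N)
√(-43691 + y(78, 52)) = √(-43691 - 19*52) = √(-43691 - 988) = √(-44679) = I*√44679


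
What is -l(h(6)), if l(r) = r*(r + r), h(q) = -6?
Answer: -72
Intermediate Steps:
l(r) = 2*r² (l(r) = r*(2*r) = 2*r²)
-l(h(6)) = -2*(-6)² = -2*36 = -1*72 = -72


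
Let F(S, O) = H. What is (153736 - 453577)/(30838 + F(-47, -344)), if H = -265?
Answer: -99947/10191 ≈ -9.8074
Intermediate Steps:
F(S, O) = -265
(153736 - 453577)/(30838 + F(-47, -344)) = (153736 - 453577)/(30838 - 265) = -299841/30573 = -299841*1/30573 = -99947/10191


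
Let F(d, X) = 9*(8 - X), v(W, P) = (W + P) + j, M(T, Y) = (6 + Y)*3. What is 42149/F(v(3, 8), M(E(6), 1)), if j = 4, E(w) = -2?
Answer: -42149/117 ≈ -360.25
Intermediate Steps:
M(T, Y) = 18 + 3*Y
v(W, P) = 4 + P + W (v(W, P) = (W + P) + 4 = (P + W) + 4 = 4 + P + W)
F(d, X) = 72 - 9*X
42149/F(v(3, 8), M(E(6), 1)) = 42149/(72 - 9*(18 + 3*1)) = 42149/(72 - 9*(18 + 3)) = 42149/(72 - 9*21) = 42149/(72 - 189) = 42149/(-117) = 42149*(-1/117) = -42149/117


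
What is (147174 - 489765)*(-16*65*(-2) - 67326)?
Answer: 22352692386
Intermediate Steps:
(147174 - 489765)*(-16*65*(-2) - 67326) = -342591*(-1040*(-2) - 67326) = -342591*(2080 - 67326) = -342591*(-65246) = 22352692386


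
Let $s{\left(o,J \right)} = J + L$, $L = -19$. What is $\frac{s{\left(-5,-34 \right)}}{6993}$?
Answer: $- \frac{53}{6993} \approx -0.007579$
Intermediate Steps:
$s{\left(o,J \right)} = -19 + J$ ($s{\left(o,J \right)} = J - 19 = -19 + J$)
$\frac{s{\left(-5,-34 \right)}}{6993} = \frac{-19 - 34}{6993} = \left(-53\right) \frac{1}{6993} = - \frac{53}{6993}$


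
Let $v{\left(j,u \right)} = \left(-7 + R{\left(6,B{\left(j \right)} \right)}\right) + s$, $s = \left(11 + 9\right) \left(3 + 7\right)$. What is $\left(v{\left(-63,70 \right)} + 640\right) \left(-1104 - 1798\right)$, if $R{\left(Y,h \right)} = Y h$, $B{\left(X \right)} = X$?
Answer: $-1320410$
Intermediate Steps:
$s = 200$ ($s = 20 \cdot 10 = 200$)
$v{\left(j,u \right)} = 193 + 6 j$ ($v{\left(j,u \right)} = \left(-7 + 6 j\right) + 200 = 193 + 6 j$)
$\left(v{\left(-63,70 \right)} + 640\right) \left(-1104 - 1798\right) = \left(\left(193 + 6 \left(-63\right)\right) + 640\right) \left(-1104 - 1798\right) = \left(\left(193 - 378\right) + 640\right) \left(-2902\right) = \left(-185 + 640\right) \left(-2902\right) = 455 \left(-2902\right) = -1320410$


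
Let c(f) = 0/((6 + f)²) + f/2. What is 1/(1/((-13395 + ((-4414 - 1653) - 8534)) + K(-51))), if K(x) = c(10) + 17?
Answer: -27974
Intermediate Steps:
c(f) = f/2 (c(f) = 0/(6 + f)² + f*(½) = 0 + f/2 = f/2)
K(x) = 22 (K(x) = (½)*10 + 17 = 5 + 17 = 22)
1/(1/((-13395 + ((-4414 - 1653) - 8534)) + K(-51))) = 1/(1/((-13395 + ((-4414 - 1653) - 8534)) + 22)) = 1/(1/((-13395 + (-6067 - 8534)) + 22)) = 1/(1/((-13395 - 14601) + 22)) = 1/(1/(-27996 + 22)) = 1/(1/(-27974)) = 1/(-1/27974) = -27974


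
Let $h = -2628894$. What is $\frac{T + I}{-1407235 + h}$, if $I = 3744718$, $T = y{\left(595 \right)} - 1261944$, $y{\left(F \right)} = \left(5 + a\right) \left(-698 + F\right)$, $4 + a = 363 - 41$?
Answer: $- \frac{2449505}{4036129} \approx -0.60689$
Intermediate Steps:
$a = 318$ ($a = -4 + \left(363 - 41\right) = -4 + 322 = 318$)
$y{\left(F \right)} = -225454 + 323 F$ ($y{\left(F \right)} = \left(5 + 318\right) \left(-698 + F\right) = 323 \left(-698 + F\right) = -225454 + 323 F$)
$T = -1295213$ ($T = \left(-225454 + 323 \cdot 595\right) - 1261944 = \left(-225454 + 192185\right) - 1261944 = -33269 - 1261944 = -1295213$)
$\frac{T + I}{-1407235 + h} = \frac{-1295213 + 3744718}{-1407235 - 2628894} = \frac{2449505}{-4036129} = 2449505 \left(- \frac{1}{4036129}\right) = - \frac{2449505}{4036129}$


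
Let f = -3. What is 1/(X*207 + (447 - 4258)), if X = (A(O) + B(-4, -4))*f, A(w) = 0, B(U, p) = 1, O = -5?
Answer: -1/4432 ≈ -0.00022563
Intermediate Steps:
X = -3 (X = (0 + 1)*(-3) = 1*(-3) = -3)
1/(X*207 + (447 - 4258)) = 1/(-3*207 + (447 - 4258)) = 1/(-621 - 3811) = 1/(-4432) = -1/4432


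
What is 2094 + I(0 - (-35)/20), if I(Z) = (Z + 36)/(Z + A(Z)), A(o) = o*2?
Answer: 44125/21 ≈ 2101.2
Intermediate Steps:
A(o) = 2*o
I(Z) = (36 + Z)/(3*Z) (I(Z) = (Z + 36)/(Z + 2*Z) = (36 + Z)/((3*Z)) = (36 + Z)*(1/(3*Z)) = (36 + Z)/(3*Z))
2094 + I(0 - (-35)/20) = 2094 + (36 + (0 - (-35)/20))/(3*(0 - (-35)/20)) = 2094 + (36 + (0 - 1*(-7/4)))/(3*(0 - 1*(-7/4))) = 2094 + (36 + (0 + 7/4))/(3*(0 + 7/4)) = 2094 + (36 + 7/4)/(3*(7/4)) = 2094 + (⅓)*(4/7)*(151/4) = 2094 + 151/21 = 44125/21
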